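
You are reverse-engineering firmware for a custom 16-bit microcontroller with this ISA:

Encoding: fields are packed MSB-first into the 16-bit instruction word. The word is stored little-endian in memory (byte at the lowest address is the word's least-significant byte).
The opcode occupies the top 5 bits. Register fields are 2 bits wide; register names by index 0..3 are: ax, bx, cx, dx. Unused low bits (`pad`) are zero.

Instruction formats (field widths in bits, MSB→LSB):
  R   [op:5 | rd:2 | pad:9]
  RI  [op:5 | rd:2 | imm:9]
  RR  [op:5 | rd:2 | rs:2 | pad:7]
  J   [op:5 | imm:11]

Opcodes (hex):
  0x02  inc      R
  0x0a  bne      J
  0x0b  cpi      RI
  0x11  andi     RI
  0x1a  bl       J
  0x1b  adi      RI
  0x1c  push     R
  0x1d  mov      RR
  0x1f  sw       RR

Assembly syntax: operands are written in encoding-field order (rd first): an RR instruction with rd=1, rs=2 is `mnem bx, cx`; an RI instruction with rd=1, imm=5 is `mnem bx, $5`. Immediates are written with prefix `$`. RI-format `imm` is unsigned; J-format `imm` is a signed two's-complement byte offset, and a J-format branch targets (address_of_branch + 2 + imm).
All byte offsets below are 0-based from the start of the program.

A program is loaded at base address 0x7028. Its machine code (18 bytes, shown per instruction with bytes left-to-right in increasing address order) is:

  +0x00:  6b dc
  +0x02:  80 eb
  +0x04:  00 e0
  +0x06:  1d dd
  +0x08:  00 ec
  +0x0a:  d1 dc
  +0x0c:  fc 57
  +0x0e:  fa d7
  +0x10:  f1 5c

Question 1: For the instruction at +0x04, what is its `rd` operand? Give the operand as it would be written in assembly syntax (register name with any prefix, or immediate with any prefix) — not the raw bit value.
ax

off 0x04: read 00 e0 as little → 0xe000
  top 5b → 0x1c → push [R]
  rd@[10:9]=0x0 ⇒ ax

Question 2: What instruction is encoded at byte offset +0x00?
[00] 6b dc → 0xdc6b
  op=0xdc6b>>11=0x1b ⇒ adi (RI)
  rd: (w>>9)&0x3=0x2 → cx
  imm: (w>>0)&0x1ff=0x6b → $107

adi cx, $107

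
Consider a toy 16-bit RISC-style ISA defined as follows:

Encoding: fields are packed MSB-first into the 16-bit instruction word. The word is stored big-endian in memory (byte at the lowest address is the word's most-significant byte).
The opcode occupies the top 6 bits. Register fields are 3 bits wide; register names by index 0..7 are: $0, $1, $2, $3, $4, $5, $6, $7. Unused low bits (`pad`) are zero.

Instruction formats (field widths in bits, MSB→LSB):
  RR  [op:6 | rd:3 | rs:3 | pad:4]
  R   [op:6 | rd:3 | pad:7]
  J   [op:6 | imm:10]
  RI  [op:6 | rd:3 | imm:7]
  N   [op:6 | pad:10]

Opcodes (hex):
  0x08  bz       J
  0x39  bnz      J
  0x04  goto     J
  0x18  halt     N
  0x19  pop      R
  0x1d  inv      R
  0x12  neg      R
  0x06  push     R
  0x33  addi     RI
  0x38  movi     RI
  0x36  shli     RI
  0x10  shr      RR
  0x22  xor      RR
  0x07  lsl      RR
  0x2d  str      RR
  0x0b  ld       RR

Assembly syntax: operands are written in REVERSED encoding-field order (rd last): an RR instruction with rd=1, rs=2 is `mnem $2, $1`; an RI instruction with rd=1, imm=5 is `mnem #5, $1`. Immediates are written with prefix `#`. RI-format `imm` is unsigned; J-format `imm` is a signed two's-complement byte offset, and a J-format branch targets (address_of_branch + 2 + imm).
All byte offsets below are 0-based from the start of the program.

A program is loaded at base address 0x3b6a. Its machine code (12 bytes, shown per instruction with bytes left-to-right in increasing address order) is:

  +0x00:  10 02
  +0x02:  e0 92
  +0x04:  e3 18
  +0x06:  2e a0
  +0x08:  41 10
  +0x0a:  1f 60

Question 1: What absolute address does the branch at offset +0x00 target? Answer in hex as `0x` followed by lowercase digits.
@+00  big-endian(10 02) = 0x1002
  top 6b → 0x4 → goto [J]
  [9:0] imm=2 = #2
  target = base 0x3b6a + off 0x00 + 2 + imm 2 = 0x3b6e

0x3b6e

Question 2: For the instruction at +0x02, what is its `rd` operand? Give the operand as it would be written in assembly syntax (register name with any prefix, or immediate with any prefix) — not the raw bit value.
+0x02: e0 92 ⇒ word 0xe092 (big)
  op=0xe092>>10=0x38 ⇒ movi (RI)
  [9:7] rd=1 = $1
  [6:0] imm=18 = #18

$1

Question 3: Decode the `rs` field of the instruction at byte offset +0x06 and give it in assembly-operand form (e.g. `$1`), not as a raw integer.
$2

+0x06: 2e a0 ⇒ word 0x2ea0 (big)
  top 6b → 0xb → ld [RR]
  rd: (w>>7)&0x7=0x5 → $5
  rs: (w>>4)&0x7=0x2 → $2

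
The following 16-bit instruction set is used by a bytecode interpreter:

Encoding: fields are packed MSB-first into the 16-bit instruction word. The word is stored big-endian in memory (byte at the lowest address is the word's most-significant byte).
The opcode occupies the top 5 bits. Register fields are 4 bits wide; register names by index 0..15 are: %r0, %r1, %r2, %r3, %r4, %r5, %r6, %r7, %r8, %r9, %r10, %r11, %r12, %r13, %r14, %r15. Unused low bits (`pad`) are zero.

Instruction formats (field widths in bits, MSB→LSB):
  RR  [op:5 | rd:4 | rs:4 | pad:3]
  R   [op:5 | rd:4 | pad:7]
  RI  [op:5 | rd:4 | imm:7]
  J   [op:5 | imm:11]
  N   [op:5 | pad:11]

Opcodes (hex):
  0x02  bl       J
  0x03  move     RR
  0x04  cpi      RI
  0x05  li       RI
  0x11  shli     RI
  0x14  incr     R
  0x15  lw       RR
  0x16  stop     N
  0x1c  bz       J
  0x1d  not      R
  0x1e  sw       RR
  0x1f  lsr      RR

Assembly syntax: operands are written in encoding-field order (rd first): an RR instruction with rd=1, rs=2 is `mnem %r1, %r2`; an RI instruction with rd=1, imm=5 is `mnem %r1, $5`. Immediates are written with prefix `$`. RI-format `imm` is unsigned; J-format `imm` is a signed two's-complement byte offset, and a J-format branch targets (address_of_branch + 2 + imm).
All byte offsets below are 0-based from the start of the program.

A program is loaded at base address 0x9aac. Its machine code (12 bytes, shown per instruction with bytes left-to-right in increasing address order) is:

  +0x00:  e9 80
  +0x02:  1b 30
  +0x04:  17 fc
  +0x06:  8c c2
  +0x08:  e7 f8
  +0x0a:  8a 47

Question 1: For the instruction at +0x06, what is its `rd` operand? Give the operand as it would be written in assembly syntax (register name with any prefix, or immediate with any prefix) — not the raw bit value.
@+06  big-endian(8c c2) = 0x8cc2
  opcode bits[15:11]=0x11: shli/RI
  rd: (w>>7)&0xf=0x9 → %r9
  imm: (w>>0)&0x7f=0x42 → $66

%r9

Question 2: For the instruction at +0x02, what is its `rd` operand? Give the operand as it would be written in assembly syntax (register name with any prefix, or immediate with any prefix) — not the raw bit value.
off 0x02: read 1b 30 as big → 0x1b30
  top 5b → 0x3 → move [RR]
  rd: (w>>7)&0xf=0x6 → %r6
  rs: (w>>3)&0xf=0x6 → %r6

%r6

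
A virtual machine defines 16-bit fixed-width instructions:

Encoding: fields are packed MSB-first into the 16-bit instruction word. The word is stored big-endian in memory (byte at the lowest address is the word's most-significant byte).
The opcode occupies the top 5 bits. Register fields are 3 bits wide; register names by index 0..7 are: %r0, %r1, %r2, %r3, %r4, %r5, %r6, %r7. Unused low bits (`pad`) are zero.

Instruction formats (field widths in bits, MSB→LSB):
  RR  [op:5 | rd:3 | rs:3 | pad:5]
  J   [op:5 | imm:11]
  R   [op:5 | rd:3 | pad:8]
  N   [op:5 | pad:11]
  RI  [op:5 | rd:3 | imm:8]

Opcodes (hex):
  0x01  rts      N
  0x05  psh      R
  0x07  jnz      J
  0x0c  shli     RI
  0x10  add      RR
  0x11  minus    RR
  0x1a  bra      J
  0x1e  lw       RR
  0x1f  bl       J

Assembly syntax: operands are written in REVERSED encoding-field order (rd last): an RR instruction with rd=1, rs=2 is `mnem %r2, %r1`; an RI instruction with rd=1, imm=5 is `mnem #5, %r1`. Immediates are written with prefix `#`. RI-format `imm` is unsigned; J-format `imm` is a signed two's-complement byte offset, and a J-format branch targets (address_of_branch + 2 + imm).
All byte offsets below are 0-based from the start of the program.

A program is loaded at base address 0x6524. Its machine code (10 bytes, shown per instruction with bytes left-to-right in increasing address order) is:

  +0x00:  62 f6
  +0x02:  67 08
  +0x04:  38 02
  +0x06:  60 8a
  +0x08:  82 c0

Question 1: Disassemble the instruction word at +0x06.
shli #138, %r0

off 0x06: read 60 8a as big → 0x608a
  opcode bits[15:11]=0xc: shli/RI
  rd: (w>>8)&0x7=0x0 → %r0
  imm: (w>>0)&0xff=0x8a → #138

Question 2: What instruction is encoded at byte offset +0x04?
jnz #2

off 0x04: read 38 02 as big → 0x3802
  op=0x3802>>11=0x7 ⇒ jnz (J)
  imm@[10:0]=0x2 ⇒ #2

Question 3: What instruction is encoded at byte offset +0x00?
off 0x00: read 62 f6 as big → 0x62f6
  top 5b → 0xc → shli [RI]
  rd@[10:8]=0x2 ⇒ %r2
  imm@[7:0]=0xf6 ⇒ #246

shli #246, %r2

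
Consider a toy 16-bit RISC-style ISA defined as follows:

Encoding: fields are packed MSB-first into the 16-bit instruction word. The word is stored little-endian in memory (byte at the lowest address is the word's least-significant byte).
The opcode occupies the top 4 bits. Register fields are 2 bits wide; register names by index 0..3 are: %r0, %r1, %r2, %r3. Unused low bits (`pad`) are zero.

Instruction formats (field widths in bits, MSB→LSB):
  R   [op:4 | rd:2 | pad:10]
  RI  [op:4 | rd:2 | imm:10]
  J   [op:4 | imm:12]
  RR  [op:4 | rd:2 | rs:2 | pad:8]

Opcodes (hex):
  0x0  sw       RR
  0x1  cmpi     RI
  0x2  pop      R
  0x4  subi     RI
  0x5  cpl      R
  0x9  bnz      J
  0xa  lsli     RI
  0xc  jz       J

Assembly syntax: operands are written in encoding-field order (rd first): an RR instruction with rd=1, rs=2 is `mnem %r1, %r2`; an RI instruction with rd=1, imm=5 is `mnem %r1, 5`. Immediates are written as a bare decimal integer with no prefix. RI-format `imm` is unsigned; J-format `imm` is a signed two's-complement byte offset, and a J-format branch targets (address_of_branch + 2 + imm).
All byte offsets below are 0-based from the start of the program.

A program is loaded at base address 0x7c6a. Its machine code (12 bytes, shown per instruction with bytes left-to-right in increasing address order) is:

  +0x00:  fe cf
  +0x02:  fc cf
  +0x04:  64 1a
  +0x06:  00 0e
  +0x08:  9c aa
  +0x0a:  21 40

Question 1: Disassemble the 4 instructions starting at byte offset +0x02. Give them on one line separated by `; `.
+0x02: fc cf ⇒ word 0xcffc (little)
  op=0xcffc>>12=0xc ⇒ jz (J)
  imm: (w>>0)&0xfff=0xffc (s12→-4) → -4
+0x04: 64 1a ⇒ word 0x1a64 (little)
  op=0x1a64>>12=0x1 ⇒ cmpi (RI)
  rd: (w>>10)&0x3=0x2 → %r2
  imm: (w>>0)&0x3ff=0x264 → 612
+0x06: 00 0e ⇒ word 0x0e00 (little)
  op=0x0e00>>12=0x0 ⇒ sw (RR)
  rd: (w>>10)&0x3=0x3 → %r3
  rs: (w>>8)&0x3=0x2 → %r2
+0x08: 9c aa ⇒ word 0xaa9c (little)
  op=0xaa9c>>12=0xa ⇒ lsli (RI)
  rd: (w>>10)&0x3=0x2 → %r2
  imm: (w>>0)&0x3ff=0x29c → 668

jz -4; cmpi %r2, 612; sw %r3, %r2; lsli %r2, 668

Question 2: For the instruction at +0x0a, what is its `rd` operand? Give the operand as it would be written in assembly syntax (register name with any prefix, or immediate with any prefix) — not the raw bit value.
%r0

+0x0a: 21 40 ⇒ word 0x4021 (little)
  opcode bits[15:12]=0x4: subi/RI
  rd@[11:10]=0x0 ⇒ %r0
  imm@[9:0]=0x21 ⇒ 33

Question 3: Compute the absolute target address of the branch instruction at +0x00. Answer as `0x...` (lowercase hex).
0x7c6a

off 0x00: read fe cf as little → 0xcffe
  top 4b → 0xc → jz [J]
  imm@[11:0]=0xffe (s12→-2) ⇒ -2
  target = base 0x7c6a + off 0x00 + 2 + imm -2 = 0x7c6a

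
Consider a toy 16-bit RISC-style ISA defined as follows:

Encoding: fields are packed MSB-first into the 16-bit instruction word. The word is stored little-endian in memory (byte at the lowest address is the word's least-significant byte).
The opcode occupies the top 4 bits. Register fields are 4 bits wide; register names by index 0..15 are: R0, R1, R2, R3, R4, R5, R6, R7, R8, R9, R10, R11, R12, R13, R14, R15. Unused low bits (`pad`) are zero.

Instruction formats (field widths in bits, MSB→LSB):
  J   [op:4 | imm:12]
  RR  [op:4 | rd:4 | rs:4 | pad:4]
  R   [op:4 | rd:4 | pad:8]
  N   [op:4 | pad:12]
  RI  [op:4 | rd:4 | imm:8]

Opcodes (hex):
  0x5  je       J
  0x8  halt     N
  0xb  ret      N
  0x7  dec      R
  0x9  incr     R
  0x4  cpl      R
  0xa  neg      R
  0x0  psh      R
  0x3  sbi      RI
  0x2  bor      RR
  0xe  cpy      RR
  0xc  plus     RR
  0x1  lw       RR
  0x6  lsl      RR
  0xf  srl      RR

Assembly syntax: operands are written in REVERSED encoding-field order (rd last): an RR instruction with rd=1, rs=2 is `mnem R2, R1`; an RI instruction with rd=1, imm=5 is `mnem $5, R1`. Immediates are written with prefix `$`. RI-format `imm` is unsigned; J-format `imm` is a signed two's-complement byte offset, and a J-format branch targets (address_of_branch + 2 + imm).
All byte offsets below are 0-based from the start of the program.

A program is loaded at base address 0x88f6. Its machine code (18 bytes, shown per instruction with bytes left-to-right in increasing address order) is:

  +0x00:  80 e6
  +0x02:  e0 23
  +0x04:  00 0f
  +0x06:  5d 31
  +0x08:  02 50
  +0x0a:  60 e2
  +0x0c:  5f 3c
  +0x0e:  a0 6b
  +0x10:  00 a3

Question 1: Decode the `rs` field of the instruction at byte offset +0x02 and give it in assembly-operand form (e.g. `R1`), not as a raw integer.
off 0x02: read e0 23 as little → 0x23e0
  op=0x23e0>>12=0x2 ⇒ bor (RR)
  [11:8] rd=3 = R3
  [7:4] rs=14 = R14

R14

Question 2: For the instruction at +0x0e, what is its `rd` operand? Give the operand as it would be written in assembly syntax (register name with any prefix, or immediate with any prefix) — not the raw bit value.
off 0x0e: read a0 6b as little → 0x6ba0
  op=0x6ba0>>12=0x6 ⇒ lsl (RR)
  rd: (w>>8)&0xf=0xb → R11
  rs: (w>>4)&0xf=0xa → R10

R11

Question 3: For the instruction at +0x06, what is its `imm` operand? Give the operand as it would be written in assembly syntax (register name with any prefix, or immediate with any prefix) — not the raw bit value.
$93

off 0x06: read 5d 31 as little → 0x315d
  top 4b → 0x3 → sbi [RI]
  rd: (w>>8)&0xf=0x1 → R1
  imm: (w>>0)&0xff=0x5d → $93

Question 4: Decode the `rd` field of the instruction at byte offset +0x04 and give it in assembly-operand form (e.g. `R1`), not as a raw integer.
R15

off 0x04: read 00 0f as little → 0x0f00
  top 4b → 0x0 → psh [R]
  rd: (w>>8)&0xf=0xf → R15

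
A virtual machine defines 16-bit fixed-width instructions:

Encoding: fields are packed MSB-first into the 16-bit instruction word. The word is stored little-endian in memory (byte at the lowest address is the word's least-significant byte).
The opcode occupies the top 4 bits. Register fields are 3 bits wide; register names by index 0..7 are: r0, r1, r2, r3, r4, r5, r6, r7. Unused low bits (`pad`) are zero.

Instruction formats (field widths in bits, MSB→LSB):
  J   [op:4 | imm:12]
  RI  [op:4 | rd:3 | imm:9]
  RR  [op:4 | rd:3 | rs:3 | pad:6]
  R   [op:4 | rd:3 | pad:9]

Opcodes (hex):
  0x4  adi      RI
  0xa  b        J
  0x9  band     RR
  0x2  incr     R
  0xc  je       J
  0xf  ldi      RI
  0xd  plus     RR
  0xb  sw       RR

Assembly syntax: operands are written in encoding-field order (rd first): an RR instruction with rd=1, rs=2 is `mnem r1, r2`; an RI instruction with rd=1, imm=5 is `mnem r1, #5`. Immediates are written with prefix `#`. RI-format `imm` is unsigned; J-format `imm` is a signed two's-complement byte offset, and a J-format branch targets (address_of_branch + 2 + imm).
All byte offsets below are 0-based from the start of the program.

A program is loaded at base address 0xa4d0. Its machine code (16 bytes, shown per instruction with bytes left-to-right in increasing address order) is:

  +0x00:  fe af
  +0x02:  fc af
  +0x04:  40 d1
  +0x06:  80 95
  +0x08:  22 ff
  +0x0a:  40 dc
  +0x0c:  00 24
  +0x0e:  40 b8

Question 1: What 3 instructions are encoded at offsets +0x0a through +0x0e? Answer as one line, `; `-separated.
plus r6, r1; incr r2; sw r4, r1

off 0x0a: read 40 dc as little → 0xdc40
  top 4b → 0xd → plus [RR]
  rd: (w>>9)&0x7=0x6 → r6
  rs: (w>>6)&0x7=0x1 → r1
off 0x0c: read 00 24 as little → 0x2400
  top 4b → 0x2 → incr [R]
  rd: (w>>9)&0x7=0x2 → r2
off 0x0e: read 40 b8 as little → 0xb840
  top 4b → 0xb → sw [RR]
  rd: (w>>9)&0x7=0x4 → r4
  rs: (w>>6)&0x7=0x1 → r1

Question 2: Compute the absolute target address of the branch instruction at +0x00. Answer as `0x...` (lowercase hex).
0xa4d0

+0x00: fe af ⇒ word 0xaffe (little)
  opcode bits[15:12]=0xa: b/J
  imm@[11:0]=0xffe (s12→-2) ⇒ #-2
  target = base 0xa4d0 + off 0x00 + 2 + imm -2 = 0xa4d0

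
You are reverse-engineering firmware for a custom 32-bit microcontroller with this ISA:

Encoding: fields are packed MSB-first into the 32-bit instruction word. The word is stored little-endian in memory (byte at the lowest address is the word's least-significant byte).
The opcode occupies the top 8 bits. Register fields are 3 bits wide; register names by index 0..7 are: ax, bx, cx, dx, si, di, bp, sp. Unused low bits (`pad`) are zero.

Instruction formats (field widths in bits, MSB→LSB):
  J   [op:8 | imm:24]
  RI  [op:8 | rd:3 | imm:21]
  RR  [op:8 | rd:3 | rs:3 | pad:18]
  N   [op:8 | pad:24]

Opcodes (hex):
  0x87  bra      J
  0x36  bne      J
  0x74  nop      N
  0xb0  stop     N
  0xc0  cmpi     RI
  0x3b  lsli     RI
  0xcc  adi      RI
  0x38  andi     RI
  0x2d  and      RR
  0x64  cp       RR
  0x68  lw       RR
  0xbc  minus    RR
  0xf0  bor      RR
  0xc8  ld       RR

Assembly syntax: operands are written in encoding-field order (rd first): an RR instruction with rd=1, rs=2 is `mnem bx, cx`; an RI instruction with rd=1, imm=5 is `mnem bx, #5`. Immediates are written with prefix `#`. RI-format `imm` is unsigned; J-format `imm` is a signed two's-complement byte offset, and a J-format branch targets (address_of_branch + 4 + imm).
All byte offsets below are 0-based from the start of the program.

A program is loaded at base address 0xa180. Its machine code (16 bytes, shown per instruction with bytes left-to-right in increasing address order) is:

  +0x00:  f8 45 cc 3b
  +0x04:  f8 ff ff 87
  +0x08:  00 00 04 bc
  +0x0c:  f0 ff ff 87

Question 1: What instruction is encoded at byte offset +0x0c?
bra #-16

off 0x0c: read f0 ff ff 87 as little → 0x87fffff0
  opcode bits[31:24]=0x87: bra/J
  [23:0] imm=16777200 (s24→-16) = #-16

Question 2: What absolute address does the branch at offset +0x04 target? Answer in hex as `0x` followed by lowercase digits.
off 0x04: read f8 ff ff 87 as little → 0x87fffff8
  op=0x87fffff8>>24=0x87 ⇒ bra (J)
  imm@[23:0]=0xfffff8 (s24→-8) ⇒ #-8
  target = base 0xa180 + off 0x04 + 4 + imm -8 = 0xa180

0xa180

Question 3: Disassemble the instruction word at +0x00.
lsli bp, #804344

off 0x00: read f8 45 cc 3b as little → 0x3bcc45f8
  op=0x3bcc45f8>>24=0x3b ⇒ lsli (RI)
  rd: (w>>21)&0x7=0x6 → bp
  imm: (w>>0)&0x1fffff=0xc45f8 → #804344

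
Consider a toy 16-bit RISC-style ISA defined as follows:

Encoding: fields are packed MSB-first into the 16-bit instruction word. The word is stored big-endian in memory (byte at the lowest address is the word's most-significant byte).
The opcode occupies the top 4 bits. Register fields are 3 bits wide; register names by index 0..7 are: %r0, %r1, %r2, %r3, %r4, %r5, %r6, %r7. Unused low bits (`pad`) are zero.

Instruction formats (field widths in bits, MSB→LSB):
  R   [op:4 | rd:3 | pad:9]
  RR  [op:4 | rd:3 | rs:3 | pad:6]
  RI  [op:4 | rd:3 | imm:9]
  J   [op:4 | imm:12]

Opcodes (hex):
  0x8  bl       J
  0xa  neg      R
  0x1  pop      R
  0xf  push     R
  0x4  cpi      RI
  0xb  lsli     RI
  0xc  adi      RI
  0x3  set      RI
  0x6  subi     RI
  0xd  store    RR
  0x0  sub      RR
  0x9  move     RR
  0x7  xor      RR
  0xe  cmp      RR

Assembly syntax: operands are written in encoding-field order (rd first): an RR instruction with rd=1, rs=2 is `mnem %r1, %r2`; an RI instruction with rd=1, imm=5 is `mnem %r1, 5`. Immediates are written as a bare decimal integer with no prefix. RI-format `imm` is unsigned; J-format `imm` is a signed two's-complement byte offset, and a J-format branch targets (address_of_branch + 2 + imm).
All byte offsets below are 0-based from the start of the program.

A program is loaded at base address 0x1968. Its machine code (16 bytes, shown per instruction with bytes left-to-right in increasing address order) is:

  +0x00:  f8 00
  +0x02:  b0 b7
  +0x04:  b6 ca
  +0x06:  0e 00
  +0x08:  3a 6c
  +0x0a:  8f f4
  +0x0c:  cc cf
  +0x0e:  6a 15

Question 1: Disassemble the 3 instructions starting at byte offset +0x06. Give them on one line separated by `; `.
[06] 0e 00 → 0x0e00
  op=0x0e00>>12=0x0 ⇒ sub (RR)
  rd: (w>>9)&0x7=0x7 → %r7
  rs: (w>>6)&0x7=0x0 → %r0
[08] 3a 6c → 0x3a6c
  op=0x3a6c>>12=0x3 ⇒ set (RI)
  rd: (w>>9)&0x7=0x5 → %r5
  imm: (w>>0)&0x1ff=0x6c → 108
[0a] 8f f4 → 0x8ff4
  op=0x8ff4>>12=0x8 ⇒ bl (J)
  imm: (w>>0)&0xfff=0xff4 (s12→-12) → -12

sub %r7, %r0; set %r5, 108; bl -12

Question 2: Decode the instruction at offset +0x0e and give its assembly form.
[0e] 6a 15 → 0x6a15
  top 4b → 0x6 → subi [RI]
  [11:9] rd=5 = %r5
  [8:0] imm=21 = 21

subi %r5, 21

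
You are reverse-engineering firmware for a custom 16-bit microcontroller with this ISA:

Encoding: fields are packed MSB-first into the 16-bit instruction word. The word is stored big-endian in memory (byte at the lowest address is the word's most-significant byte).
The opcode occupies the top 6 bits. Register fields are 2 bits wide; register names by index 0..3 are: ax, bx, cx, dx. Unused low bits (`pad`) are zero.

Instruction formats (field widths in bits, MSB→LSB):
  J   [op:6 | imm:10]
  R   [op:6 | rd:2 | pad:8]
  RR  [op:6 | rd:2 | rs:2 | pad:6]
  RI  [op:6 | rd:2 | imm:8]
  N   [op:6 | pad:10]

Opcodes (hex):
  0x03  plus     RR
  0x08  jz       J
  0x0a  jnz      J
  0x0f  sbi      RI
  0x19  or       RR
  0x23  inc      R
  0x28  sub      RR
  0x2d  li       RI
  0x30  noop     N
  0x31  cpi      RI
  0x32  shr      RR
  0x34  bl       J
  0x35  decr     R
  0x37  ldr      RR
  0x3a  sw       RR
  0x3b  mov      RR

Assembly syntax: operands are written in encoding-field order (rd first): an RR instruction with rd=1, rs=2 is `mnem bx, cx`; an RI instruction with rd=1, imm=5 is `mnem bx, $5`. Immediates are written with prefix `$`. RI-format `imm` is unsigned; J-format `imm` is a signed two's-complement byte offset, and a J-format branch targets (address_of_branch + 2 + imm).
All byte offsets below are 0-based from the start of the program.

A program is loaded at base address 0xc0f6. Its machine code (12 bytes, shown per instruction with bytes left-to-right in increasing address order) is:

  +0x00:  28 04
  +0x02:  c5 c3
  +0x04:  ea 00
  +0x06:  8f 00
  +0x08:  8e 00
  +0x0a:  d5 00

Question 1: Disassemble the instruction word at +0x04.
off 0x04: read ea 00 as big → 0xea00
  opcode bits[15:10]=0x3a: sw/RR
  [9:8] rd=2 = cx
  [7:6] rs=0 = ax

sw cx, ax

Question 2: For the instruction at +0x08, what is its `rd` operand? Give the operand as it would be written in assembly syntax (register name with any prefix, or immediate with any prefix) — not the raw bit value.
cx

+0x08: 8e 00 ⇒ word 0x8e00 (big)
  opcode bits[15:10]=0x23: inc/R
  [9:8] rd=2 = cx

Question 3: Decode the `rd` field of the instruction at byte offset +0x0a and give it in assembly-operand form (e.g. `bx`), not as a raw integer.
bx

+0x0a: d5 00 ⇒ word 0xd500 (big)
  op=0xd500>>10=0x35 ⇒ decr (R)
  [9:8] rd=1 = bx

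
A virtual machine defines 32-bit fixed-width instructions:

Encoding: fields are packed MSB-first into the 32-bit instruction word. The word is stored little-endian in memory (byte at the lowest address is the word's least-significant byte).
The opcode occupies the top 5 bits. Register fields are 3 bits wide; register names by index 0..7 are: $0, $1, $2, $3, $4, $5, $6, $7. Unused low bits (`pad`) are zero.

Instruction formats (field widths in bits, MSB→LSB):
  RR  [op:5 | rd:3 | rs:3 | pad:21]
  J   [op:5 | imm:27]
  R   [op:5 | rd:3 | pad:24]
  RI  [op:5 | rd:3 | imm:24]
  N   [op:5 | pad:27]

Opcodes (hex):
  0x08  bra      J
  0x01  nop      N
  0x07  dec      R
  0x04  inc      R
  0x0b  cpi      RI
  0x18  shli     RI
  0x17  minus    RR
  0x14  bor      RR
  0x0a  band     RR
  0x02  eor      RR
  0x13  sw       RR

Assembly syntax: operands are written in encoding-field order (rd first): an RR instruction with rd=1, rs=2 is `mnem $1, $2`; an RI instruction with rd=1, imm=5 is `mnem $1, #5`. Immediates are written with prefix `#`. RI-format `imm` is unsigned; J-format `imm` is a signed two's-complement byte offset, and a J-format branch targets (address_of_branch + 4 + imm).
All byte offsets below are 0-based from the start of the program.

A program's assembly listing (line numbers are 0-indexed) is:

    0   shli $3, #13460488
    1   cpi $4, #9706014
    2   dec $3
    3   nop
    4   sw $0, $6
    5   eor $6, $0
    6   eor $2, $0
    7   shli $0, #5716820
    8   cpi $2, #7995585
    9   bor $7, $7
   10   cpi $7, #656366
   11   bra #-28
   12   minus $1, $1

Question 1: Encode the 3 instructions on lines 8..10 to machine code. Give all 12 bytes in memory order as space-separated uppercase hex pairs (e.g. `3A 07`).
C1 00 7A 5A 00 00 E0 A7 EE 03 0A 5F

line 8 (cpi): pack op=0xb:5|rd=2:3|imm=7995585:24 = 0x5a7a00c1; little→ c1 00 7a 5a
line 9 (bor): pack op=0x14:5|rd=7:3|rs=7:3|pad=0:21 = 0xa7e00000; little→ 00 00 e0 a7
line 10 (cpi): pack op=0xb:5|rd=7:3|imm=656366:24 = 0x5f0a03ee; little→ ee 03 0a 5f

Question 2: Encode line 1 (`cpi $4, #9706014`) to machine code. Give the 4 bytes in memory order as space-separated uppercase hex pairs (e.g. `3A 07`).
1E 1A 94 5C

1. cpi fields op=0xb:5|rd=4:3|imm=9706014:24 → word 5c941a1eh → 1e 1a 94 5c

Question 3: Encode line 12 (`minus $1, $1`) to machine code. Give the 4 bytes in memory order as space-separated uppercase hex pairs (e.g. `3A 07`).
00 00 20 B9

12. minus fields op=0x17:5|rd=1:3|rs=1:3|pad=0:21 → word b9200000h → 00 00 20 b9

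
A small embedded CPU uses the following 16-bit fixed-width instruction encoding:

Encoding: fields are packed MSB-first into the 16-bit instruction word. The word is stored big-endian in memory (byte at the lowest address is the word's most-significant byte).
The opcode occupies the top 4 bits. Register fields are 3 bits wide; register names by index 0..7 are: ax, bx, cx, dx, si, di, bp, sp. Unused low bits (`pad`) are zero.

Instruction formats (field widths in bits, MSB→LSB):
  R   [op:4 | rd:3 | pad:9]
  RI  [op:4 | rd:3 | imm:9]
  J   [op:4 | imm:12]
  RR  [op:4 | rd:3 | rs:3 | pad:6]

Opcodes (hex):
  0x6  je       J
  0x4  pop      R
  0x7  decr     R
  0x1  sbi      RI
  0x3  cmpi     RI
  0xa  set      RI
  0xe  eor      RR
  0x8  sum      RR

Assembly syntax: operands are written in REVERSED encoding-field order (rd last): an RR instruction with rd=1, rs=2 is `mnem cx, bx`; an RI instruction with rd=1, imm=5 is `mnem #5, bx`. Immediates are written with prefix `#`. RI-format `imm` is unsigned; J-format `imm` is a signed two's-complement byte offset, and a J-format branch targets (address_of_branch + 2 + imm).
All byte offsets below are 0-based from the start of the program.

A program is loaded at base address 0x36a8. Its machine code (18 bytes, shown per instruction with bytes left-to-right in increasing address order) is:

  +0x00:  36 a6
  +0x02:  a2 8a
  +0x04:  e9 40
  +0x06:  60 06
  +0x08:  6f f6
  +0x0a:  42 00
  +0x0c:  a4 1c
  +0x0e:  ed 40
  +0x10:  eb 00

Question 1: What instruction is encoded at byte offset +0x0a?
off 0x0a: read 42 00 as big → 0x4200
  op=0x4200>>12=0x4 ⇒ pop (R)
  rd: (w>>9)&0x7=0x1 → bx

pop bx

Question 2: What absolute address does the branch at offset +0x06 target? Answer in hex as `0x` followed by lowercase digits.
off 0x06: read 60 06 as big → 0x6006
  top 4b → 0x6 → je [J]
  imm@[11:0]=0x6 ⇒ #6
  target = base 0x36a8 + off 0x06 + 2 + imm 6 = 0x36b6

0x36b6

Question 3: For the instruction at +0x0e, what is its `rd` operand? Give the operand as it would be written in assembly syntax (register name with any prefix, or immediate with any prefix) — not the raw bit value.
bp

[0e] ed 40 → 0xed40
  opcode bits[15:12]=0xe: eor/RR
  rd: (w>>9)&0x7=0x6 → bp
  rs: (w>>6)&0x7=0x5 → di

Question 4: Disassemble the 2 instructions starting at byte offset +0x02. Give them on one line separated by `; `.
set #138, bx; eor di, si

[02] a2 8a → 0xa28a
  op=0xa28a>>12=0xa ⇒ set (RI)
  [11:9] rd=1 = bx
  [8:0] imm=138 = #138
[04] e9 40 → 0xe940
  op=0xe940>>12=0xe ⇒ eor (RR)
  [11:9] rd=4 = si
  [8:6] rs=5 = di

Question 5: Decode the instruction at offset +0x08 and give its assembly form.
je #-10

+0x08: 6f f6 ⇒ word 0x6ff6 (big)
  op=0x6ff6>>12=0x6 ⇒ je (J)
  imm: (w>>0)&0xfff=0xff6 (s12→-10) → #-10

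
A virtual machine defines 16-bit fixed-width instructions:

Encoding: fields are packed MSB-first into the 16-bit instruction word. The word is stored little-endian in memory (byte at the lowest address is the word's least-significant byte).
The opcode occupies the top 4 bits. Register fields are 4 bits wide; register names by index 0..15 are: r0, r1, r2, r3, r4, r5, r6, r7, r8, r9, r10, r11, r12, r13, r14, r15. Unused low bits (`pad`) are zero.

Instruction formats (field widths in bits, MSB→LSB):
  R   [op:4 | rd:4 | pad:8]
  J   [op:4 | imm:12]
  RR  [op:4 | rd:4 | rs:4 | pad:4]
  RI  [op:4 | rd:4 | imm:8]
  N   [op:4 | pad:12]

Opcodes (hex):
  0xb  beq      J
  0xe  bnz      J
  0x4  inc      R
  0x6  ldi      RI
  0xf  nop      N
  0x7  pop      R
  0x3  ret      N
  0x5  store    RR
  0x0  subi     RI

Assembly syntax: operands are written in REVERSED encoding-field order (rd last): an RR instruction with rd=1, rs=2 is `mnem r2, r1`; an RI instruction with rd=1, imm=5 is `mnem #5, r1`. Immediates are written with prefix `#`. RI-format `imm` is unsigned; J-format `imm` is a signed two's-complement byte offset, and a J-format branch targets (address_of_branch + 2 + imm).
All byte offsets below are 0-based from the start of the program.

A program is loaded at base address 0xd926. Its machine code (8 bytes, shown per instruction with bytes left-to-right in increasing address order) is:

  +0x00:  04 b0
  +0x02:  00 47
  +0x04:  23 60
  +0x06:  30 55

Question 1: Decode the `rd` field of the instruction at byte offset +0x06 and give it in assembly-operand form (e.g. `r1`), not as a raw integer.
+0x06: 30 55 ⇒ word 0x5530 (little)
  op=0x5530>>12=0x5 ⇒ store (RR)
  rd: (w>>8)&0xf=0x5 → r5
  rs: (w>>4)&0xf=0x3 → r3

r5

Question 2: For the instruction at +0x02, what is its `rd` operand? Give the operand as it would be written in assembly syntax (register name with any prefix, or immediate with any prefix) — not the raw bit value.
[02] 00 47 → 0x4700
  op=0x4700>>12=0x4 ⇒ inc (R)
  rd: (w>>8)&0xf=0x7 → r7

r7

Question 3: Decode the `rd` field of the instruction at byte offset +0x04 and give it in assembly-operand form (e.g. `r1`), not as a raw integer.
@+04  little-endian(23 60) = 0x6023
  top 4b → 0x6 → ldi [RI]
  rd: (w>>8)&0xf=0x0 → r0
  imm: (w>>0)&0xff=0x23 → #35

r0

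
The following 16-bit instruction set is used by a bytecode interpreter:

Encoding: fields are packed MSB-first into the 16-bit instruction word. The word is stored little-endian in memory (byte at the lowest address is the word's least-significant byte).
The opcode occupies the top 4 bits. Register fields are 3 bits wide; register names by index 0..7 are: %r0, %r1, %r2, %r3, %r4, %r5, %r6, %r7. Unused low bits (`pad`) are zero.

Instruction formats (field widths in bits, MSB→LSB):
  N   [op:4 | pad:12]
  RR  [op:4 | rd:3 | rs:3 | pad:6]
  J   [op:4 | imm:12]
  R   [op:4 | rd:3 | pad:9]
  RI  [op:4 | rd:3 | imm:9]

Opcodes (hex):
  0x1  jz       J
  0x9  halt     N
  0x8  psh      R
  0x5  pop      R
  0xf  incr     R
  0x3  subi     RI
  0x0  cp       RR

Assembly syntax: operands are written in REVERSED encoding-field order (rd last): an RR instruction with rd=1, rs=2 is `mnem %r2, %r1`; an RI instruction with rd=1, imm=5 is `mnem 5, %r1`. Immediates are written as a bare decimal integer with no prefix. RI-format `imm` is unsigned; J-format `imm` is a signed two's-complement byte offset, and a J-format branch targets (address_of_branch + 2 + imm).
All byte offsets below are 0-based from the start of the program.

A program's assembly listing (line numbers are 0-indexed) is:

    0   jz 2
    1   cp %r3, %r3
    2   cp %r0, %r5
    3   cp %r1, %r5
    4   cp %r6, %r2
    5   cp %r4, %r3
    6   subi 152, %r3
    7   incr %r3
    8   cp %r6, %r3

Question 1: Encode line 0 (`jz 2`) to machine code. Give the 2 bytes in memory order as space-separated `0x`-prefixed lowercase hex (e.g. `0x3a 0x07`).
0x02 0x10

L0: jz op=0x1:4|imm=2:12 ⇒ 0x1002 ⇒ little 02 10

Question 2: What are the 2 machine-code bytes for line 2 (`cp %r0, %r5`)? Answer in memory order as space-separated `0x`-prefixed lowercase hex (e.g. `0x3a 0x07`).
2. cp fields op=0x0:4|rd=5:3|rs=0:3|pad=0:6 → word 0a00h → 00 0a

0x00 0x0a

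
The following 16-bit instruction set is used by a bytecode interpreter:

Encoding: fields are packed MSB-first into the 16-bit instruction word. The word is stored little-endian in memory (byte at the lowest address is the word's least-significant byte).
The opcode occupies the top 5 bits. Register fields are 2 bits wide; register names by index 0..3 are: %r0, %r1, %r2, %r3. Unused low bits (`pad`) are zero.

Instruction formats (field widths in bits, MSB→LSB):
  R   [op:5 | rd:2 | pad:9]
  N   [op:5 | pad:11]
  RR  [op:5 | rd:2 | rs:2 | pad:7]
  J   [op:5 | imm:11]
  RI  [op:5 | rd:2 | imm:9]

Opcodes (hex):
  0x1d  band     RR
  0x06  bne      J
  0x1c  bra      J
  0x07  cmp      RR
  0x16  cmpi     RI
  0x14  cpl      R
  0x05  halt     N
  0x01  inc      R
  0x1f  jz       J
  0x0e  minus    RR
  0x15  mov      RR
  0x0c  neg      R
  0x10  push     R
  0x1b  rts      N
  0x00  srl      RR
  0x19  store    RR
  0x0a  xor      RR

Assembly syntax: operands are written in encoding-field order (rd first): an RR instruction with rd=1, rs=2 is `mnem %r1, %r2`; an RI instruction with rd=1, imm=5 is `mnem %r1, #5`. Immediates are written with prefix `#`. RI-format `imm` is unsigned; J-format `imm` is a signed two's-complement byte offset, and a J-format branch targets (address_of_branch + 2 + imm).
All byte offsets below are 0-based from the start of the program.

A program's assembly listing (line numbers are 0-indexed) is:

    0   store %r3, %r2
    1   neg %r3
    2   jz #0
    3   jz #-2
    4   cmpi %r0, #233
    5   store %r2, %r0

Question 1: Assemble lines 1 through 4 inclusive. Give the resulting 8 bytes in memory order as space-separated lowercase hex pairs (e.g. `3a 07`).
00 66 00 f8 fe ff e9 b0

line 1 (neg): pack op=0xc:5|rd=3:2|pad=0:9 = 0x6600; little→ 00 66
line 2 (jz): pack op=0x1f:5|imm=0:11 = 0xf800; little→ 00 f8
line 3 (jz): pack op=0x1f:5|imm=-2:11 = 0xfffe; little→ fe ff
line 4 (cmpi): pack op=0x16:5|rd=0:2|imm=233:9 = 0xb0e9; little→ e9 b0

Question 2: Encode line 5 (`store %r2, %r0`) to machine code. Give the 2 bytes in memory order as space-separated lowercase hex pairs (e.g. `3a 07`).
5. store fields op=0x19:5|rd=2:2|rs=0:2|pad=0:7 → word cc00h → 00 cc

00 cc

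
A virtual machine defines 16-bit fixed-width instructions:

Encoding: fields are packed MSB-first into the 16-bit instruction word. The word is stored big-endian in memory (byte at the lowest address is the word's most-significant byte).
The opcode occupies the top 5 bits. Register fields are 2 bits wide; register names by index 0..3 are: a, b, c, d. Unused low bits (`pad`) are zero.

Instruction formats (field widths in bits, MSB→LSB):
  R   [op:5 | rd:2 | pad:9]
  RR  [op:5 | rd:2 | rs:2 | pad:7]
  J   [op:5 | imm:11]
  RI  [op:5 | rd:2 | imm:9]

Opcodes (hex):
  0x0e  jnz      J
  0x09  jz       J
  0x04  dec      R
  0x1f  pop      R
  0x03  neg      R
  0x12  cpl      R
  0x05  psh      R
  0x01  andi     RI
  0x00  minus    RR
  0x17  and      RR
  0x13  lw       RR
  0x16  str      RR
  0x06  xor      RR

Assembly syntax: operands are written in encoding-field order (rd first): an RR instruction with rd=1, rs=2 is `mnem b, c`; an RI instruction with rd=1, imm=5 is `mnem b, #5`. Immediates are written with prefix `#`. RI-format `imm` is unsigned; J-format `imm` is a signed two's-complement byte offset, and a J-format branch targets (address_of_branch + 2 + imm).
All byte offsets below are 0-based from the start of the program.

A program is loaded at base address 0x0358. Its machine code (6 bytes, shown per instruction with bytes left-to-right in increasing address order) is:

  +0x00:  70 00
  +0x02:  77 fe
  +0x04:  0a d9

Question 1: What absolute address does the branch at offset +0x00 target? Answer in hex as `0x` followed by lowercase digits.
+0x00: 70 00 ⇒ word 0x7000 (big)
  top 5b → 0xe → jnz [J]
  imm: (w>>0)&0x7ff=0x0 → #0
  target = base 0x0358 + off 0x00 + 2 + imm 0 = 0x035a

0x035a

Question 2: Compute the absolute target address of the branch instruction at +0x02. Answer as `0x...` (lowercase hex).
[02] 77 fe → 0x77fe
  op=0x77fe>>11=0xe ⇒ jnz (J)
  imm@[10:0]=0x7fe (s11→-2) ⇒ #-2
  target = base 0x0358 + off 0x02 + 2 + imm -2 = 0x035a

0x035a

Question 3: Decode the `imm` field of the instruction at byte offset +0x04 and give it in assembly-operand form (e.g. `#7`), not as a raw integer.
[04] 0a d9 → 0x0ad9
  opcode bits[15:11]=0x1: andi/RI
  rd: (w>>9)&0x3=0x1 → b
  imm: (w>>0)&0x1ff=0xd9 → #217

#217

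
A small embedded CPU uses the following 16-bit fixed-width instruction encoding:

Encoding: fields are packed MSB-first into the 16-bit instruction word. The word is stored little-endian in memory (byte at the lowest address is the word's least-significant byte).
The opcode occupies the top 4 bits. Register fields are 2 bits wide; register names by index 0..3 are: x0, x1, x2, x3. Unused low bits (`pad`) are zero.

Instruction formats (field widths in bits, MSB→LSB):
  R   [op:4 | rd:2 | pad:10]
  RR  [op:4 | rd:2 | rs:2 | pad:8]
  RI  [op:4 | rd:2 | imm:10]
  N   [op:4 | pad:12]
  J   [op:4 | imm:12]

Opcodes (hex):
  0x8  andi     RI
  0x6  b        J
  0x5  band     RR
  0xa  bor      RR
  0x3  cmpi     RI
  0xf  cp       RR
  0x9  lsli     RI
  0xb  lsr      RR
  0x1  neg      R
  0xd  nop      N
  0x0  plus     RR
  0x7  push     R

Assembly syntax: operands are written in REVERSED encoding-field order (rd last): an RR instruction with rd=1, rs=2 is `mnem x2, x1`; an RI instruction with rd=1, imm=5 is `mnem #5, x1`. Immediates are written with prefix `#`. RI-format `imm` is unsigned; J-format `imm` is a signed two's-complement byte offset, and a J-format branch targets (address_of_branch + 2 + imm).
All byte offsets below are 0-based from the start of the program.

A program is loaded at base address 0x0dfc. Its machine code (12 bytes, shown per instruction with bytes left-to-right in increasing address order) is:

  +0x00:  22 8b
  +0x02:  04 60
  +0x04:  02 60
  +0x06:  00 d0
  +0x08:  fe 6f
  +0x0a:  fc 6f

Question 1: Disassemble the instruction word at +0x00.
[00] 22 8b → 0x8b22
  top 4b → 0x8 → andi [RI]
  [11:10] rd=2 = x2
  [9:0] imm=802 = #802

andi #802, x2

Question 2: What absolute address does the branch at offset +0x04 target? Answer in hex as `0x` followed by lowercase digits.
+0x04: 02 60 ⇒ word 0x6002 (little)
  op=0x6002>>12=0x6 ⇒ b (J)
  [11:0] imm=2 = #2
  target = base 0x0dfc + off 0x04 + 2 + imm 2 = 0x0e04

0x0e04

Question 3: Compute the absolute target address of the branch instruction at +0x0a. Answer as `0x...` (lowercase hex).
[0a] fc 6f → 0x6ffc
  op=0x6ffc>>12=0x6 ⇒ b (J)
  [11:0] imm=4092 (s12→-4) = #-4
  target = base 0x0dfc + off 0x0a + 2 + imm -4 = 0x0e04

0x0e04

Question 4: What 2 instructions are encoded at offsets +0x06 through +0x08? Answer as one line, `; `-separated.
nop; b #-2

+0x06: 00 d0 ⇒ word 0xd000 (little)
  op=0xd000>>12=0xd ⇒ nop (N)
+0x08: fe 6f ⇒ word 0x6ffe (little)
  op=0x6ffe>>12=0x6 ⇒ b (J)
  [11:0] imm=4094 (s12→-2) = #-2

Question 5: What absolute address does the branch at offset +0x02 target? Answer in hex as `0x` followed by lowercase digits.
off 0x02: read 04 60 as little → 0x6004
  top 4b → 0x6 → b [J]
  imm: (w>>0)&0xfff=0x4 → #4
  target = base 0x0dfc + off 0x02 + 2 + imm 4 = 0x0e04

0x0e04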